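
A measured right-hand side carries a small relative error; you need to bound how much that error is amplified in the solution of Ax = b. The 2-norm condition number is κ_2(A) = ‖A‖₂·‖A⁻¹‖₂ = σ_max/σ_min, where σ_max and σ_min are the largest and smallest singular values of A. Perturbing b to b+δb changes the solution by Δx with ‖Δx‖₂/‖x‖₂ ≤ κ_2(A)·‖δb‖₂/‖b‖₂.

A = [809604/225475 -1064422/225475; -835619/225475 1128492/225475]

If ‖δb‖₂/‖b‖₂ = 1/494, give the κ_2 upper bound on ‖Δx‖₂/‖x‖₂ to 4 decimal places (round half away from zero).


0.3148

AᵀA = [1609652497/60450625 -2145956796/60450625; -2145956796/60450625 2861460628/60450625]; tr = 7153781/96721, det = 13675204/60450625
λ_max, λ_min = (7153781/96721 ± √31980073404851289/5846844900625)/2 = 1849/25, 7396/2418025
so κ_2 = √((1849/25) / (7396/2418025)) = 155.5000
κ_2(A)·‖δb‖/‖b‖ = 0.3148


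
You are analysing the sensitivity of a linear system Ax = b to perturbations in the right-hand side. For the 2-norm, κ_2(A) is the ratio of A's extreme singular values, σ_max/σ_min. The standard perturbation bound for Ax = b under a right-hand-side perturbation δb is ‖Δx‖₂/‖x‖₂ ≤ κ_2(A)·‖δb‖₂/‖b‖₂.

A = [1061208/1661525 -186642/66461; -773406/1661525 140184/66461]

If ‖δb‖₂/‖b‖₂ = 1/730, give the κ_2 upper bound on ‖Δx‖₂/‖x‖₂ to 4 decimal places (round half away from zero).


AᵀA = [68972770404/110426613025 -61297026048/22085322605; -61297026048/22085322605 54486790020/4417064521]; tr = 851363784/65691025, det = 104976/65691025
λ_max, λ_min = (851363784/65691025 ± √724792708782637056/4315310765550625)/2 = 324/25, 324/2627641
κ_2(A) = √(λ_max/λ_min) = √((324/25) / (324/2627641)) = 324.2000
κ_2(A)·‖δb‖/‖b‖ = 0.4441

0.4441


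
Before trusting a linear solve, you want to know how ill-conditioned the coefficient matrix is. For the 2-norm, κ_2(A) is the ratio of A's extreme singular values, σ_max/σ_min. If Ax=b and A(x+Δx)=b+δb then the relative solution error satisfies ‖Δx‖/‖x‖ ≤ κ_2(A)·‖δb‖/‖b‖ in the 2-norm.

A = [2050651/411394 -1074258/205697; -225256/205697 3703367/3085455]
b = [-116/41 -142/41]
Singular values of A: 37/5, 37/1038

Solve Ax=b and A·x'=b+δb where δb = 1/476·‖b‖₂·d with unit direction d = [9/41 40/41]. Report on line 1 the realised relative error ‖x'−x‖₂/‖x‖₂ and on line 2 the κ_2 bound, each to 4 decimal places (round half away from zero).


σ_max = 37/5, σ_min = 37/1038
condition number: (37/5) ÷ (37/1038) = 207.6000
worst-case relative error ≤ 207.6000 × 1/476 = 0.4361
solve Ax = b  →  x = [-81.4464 -77.1948]
‖b‖₂ = 4.4721 and ‖x‖₂ = 112.2165
re-solving with b+δb shifts x by Δx of norm 0.2636
dividing the unrounded norms, ‖Δx‖/‖x‖ = 0.0023
so the bound overstates the realised error by a factor of ≈ 185.6836 (computed from the unrounded values)

0.0023
0.4361


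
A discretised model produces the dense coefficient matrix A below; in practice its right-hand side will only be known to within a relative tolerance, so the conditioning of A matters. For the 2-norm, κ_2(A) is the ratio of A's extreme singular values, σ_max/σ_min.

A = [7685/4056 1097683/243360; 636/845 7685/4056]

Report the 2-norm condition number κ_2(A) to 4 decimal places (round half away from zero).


144.0000

M = AᵀA = [778093/187200 896071/89856; 896071/89856 645207637/26956800]. tr(M)=58250233/2073600, det(M)=7890481/207360000
eigenvalues of AᵀA: λ = (tr ± √(tr²−4·det))/2 = 2809/100, 2809/2073600
κ_2(A) = √(λ_max/λ_min) = √((2809/100) / (2809/2073600)) = 144.0000


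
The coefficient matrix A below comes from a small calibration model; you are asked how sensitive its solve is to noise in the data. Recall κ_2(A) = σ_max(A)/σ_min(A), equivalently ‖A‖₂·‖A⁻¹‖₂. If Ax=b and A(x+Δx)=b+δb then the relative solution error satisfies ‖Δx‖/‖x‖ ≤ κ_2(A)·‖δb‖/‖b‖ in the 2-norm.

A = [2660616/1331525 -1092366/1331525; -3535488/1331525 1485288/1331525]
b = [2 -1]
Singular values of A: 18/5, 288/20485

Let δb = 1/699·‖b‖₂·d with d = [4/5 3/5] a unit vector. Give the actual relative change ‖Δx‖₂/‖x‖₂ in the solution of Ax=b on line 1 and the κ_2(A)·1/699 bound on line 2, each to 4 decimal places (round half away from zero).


0.0032
0.3663

from the listed singular values, σ₁ = 18/5, σ_n = 288/20485
condition number: (18/5) ÷ (288/20485) = 256.0625
κ_2(A)·‖δb‖/‖b‖ = 0.3663
solve Ax = b  →  x = [27.8699 65.4434]
‖b‖₂ = 2.2361 and ‖x‖₂ = 71.1306
with δb = [0.0026 0.0019], A·Δx = δb → ‖Δx‖ = 0.2275
relative error = 0.0032
tightness: 0.0032 against a bound of 0.3663 (unrounded ratio ≈ 0.0087)


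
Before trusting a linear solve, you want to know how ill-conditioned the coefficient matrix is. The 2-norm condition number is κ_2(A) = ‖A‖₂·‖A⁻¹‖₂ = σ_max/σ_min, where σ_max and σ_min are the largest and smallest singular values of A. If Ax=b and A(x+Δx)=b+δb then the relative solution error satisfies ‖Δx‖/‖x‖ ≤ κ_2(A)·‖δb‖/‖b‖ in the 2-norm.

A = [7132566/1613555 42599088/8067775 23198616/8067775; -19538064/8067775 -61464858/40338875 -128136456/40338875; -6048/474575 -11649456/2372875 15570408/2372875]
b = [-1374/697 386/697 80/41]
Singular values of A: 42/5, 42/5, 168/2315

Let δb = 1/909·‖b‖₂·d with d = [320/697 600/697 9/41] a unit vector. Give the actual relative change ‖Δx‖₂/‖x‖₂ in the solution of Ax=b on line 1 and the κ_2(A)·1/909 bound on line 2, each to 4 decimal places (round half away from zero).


largest singular value 42/5, smallest 168/2315
κ_2(A) = (42/5) / (168/2315) = 115.7500
κ_2(A)·‖δb‖/‖b‖ = 0.1273
solve Ax = b  →  x = [-0.1429 -0.2952 0.0762]
‖b‖₂ = 2.8284 and ‖x‖₂ = 0.3367
re-solving with b+δb shifts x by Δx of norm 0.0429
dividing the unrounded norms, ‖Δx‖/‖x‖ = 0.1273
so the bound is sharp here: realised error equals the bound

0.1273
0.1273


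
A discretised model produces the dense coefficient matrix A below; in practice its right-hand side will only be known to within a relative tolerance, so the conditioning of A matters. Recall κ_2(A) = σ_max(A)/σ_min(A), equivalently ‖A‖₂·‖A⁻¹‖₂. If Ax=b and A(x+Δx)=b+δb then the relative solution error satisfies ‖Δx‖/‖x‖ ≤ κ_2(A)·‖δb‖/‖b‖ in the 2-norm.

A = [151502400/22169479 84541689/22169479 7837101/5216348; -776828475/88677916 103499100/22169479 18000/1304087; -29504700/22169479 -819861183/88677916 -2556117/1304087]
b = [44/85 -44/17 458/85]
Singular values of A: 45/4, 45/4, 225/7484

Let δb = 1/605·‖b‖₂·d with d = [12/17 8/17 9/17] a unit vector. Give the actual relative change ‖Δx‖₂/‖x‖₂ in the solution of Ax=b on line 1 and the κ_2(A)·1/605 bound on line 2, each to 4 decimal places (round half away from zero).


0.0050
0.6185

from the listed singular values, σ₁ = 45/4, σ_n = 225/7484
κ_2(A) = (45/4) / (225/7484) = 374.2000
perturbation bound = 374.2000·1/605 = 0.6185
solve Ax = b  →  x = [-6.7215 -13.3583 64.8238]
2-norm of b is 6.0000; of x, 66.5263
re-solving with b+δb shifts x by Δx of norm 0.3299
realised ‖Δx‖/‖x‖ = 0.0050
realised/bound (from unrounded values) ≈ 0.0080


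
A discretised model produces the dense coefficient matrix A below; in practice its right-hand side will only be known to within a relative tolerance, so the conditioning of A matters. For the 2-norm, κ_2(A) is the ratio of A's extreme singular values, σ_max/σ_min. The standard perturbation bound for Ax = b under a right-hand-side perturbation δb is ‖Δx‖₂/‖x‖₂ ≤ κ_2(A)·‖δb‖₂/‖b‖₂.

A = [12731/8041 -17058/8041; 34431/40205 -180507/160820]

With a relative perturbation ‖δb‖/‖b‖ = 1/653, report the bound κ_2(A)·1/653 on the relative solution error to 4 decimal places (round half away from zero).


AᵀA = [18122674/5593225 -96649053/22372900; -96649053/22372900 515477241/89491600]; tr = 32217601/3579664, det = 5625/3579664
char-poly roots: 9 and 625/3579664
σ_max=√9=3, σ_min=√(625/3579664)=(25/1892) → κ = 227.0400
worst-case relative error ≤ 227.0400 × 1/653 = 0.3477

0.3477


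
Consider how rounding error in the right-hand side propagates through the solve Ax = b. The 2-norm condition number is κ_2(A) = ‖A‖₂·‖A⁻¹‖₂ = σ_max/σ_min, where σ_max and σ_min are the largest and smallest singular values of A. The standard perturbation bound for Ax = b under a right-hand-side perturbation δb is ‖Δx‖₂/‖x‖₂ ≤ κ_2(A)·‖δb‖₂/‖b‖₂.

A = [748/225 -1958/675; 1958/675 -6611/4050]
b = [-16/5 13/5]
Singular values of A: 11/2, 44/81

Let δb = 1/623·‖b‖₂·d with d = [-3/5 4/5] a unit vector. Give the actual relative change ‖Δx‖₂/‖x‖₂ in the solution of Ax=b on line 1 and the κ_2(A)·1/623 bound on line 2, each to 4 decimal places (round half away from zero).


largest singular value 11/2, smallest 44/81
κ_2(A) = (11/2) / (44/81) = 10.1250
bound on ‖Δx‖/‖x‖: κ·ε = 10.1250·1/623 = 0.0163
solve Ax = b  →  x = [4.2727 6.0000]
2-norm of b is 4.1231; of x, 7.3659
re-solving with b+δb shifts x by Δx of norm 0.0122
relative error = 0.0017
realised/bound (from unrounded values) ≈ 0.1018

0.0017
0.0163


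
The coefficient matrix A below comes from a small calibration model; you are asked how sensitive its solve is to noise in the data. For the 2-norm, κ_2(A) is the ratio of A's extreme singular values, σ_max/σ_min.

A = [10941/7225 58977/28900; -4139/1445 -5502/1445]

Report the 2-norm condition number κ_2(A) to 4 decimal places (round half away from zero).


form AᵀA = [1896154/180625 10112613/722500; 10112613/722500 53934561/2890000] with trace 3370921/115600 and determinant 729/115600
eigenvalues of AᵀA: λ = (tr ± √(tr²−4·det))/2 = 729/25, 1/4624
so κ_2 = √((729/25) / (1/4624)) = 367.2000

367.2000


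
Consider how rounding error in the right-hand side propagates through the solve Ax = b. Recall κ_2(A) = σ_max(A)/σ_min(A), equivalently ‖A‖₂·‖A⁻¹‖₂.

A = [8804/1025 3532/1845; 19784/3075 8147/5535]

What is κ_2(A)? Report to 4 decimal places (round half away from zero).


371.2500

form AᵀA = [43560016/378225 17641672/680805; 17641672/680805 7145953/1225449] with trace 2205241/18225 and determinant 1936/18225
char-poly roots: 121 and 16/18225
σ_max=√121=11, σ_min=√(16/18225)=(4/135) → κ = 371.2500


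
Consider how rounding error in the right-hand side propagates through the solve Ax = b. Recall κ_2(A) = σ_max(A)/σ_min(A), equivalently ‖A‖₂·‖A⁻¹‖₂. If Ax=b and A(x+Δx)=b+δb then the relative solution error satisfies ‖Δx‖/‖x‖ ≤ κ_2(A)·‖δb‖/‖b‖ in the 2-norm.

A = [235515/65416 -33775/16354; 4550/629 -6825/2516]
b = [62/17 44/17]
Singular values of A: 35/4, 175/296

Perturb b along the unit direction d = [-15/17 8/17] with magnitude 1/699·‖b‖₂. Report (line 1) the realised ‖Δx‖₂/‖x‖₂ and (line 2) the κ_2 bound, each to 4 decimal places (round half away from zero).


0.0032
0.0212

largest singular value 35/4, smallest 175/296
κ = σ_max/σ_min = (35/4)/(175/296) = 14.8000
perturbation bound = 14.8000·1/699 = 0.0212
solve Ax = b  →  x = [-0.8791 -3.2985]
‖b‖₂ = 4.4721 and ‖x‖₂ = 3.4136
with δb = [-0.0056 0.0030], A·Δx = δb → ‖Δx‖ = 0.0108
realised ‖Δx‖/‖x‖ = 0.0032
so the bound overstates the realised error by a factor of ≈ 6.6789 (computed from the unrounded values)


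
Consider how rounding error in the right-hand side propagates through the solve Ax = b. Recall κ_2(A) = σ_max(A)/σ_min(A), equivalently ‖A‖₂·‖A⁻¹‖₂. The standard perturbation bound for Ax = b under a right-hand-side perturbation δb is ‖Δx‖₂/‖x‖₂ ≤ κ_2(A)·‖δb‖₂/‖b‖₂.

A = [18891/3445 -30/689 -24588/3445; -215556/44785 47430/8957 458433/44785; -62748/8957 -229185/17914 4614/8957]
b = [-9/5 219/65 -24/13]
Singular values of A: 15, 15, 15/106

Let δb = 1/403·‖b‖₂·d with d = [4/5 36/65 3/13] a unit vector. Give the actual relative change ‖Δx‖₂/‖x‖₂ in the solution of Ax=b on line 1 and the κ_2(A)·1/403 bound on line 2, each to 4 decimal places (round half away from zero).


0.2630
0.2630

largest singular value 15, smallest 15/106
κ = σ_max/σ_min = 15/(15/106) = 106.0000
κ_2(A)·‖δb‖/‖b‖ = 0.2630
solve Ax = b  →  x = [-0.0585 0.1846 0.2062]
‖b‖ = 4.2426, ‖x‖ = 0.2828
Δx = A⁻¹·δb where δb = 1/403·4.2426·d; ‖Δx‖ = 0.0744
realised ‖Δx‖/‖x‖ = 0.2630
so the bound is sharp here: realised error equals the bound


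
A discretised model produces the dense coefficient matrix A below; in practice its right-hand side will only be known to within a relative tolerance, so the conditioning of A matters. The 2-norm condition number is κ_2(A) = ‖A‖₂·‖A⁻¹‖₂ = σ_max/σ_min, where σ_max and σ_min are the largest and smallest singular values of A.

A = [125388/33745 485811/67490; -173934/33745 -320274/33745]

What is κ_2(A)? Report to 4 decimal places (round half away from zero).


99.2500

form AᵀA = [1839007476/45549001 3446558910/45549001; 3446558910/45549001 25852562721/182196004] with trace 114908625/630436 and determinant 531441/157609
char-poly roots: 729/4 and 2916/157609
κ = σ_max/σ_min = (27/2)/(54/397) = 99.2500


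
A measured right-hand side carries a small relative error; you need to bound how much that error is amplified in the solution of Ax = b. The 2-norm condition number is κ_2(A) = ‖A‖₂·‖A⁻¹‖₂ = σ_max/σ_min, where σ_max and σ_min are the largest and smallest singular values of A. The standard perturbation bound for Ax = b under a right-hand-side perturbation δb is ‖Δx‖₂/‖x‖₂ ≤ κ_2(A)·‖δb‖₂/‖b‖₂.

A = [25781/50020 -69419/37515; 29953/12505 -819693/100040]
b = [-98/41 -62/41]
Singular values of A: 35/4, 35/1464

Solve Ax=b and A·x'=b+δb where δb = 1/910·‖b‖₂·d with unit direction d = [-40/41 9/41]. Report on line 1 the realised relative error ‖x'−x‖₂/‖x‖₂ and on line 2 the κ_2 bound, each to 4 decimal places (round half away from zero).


from the listed singular values, σ₁ = 35/4, σ_n = 35/1464
κ = σ_max/σ_min = (35/4)/(35/1464) = 366.0000
bound on ‖Δx‖/‖x‖: κ·ε = 366.0000·1/910 = 0.4022
solve Ax = b  →  x = [80.2469 23.6434]
‖b‖₂ = 2.8284 and ‖x‖₂ = 83.6575
δb = ε·‖b‖·d = [-0.0030 0.0007]; solving A·Δx = δb gives ‖Δx‖ = 0.1300
dividing the unrounded norms, ‖Δx‖/‖x‖ = 0.0016
so the bound overstates the realised error by a factor of ≈ 258.8020 (computed from the unrounded values)

0.0016
0.4022


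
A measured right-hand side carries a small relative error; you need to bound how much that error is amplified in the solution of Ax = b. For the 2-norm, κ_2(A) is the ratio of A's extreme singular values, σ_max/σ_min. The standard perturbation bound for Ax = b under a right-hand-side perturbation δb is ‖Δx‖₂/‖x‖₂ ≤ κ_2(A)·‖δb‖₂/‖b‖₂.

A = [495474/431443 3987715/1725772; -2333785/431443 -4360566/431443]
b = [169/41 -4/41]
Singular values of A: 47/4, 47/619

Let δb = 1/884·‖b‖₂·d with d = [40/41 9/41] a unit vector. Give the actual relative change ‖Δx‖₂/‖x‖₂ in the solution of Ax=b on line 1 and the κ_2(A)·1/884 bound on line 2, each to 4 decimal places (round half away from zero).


0.0012
0.1751

largest singular value 47/4, smallest 47/619
condition number: (47/4) ÷ (47/619) = 154.7500
worst-case relative error ≤ 154.7500 × 1/884 = 0.1751
solve Ax = b  →  x = [-46.4431 24.8661]
2-norm of b is 4.1231; of x, 52.6809
with δb = [0.0046 0.0010], A·Δx = δb → ‖Δx‖ = 0.0614
dividing the unrounded norms, ‖Δx‖/‖x‖ = 0.0012
tightness: 0.0012 against a bound of 0.1751 (unrounded ratio ≈ 0.0067)


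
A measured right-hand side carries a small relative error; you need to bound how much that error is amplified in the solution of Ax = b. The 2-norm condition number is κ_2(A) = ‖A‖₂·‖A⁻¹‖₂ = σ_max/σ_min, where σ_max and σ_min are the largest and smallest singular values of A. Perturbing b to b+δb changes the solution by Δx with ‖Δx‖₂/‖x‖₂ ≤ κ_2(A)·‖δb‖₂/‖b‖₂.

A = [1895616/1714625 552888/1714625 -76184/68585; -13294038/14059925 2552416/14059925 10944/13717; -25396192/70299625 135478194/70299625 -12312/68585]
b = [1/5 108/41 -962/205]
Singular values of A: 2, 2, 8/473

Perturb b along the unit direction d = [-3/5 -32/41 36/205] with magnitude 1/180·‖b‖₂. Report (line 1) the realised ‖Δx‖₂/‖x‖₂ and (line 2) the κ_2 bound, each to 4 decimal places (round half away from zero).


0.0100
0.6569

largest singular value 2, smallest 8/473
κ_2(A) = 2 / (8/473) = 118.2500
bound on ‖Δx‖/‖x‖: κ·ε = 118.2500·1/180 = 0.6569
solve Ax = b  →  x = [-117.5697 -36.3745 -127.7543]
‖b‖₂ = 5.3852 and ‖x‖₂ = 177.3891
δb = ε·‖b‖·d = [-0.0180 -0.0234 0.0053]; solving A·Δx = δb gives ‖Δx‖ = 1.7689
relative error = 0.0100
so the bound overstates the realised error by a factor of ≈ 65.8807 (computed from the unrounded values)


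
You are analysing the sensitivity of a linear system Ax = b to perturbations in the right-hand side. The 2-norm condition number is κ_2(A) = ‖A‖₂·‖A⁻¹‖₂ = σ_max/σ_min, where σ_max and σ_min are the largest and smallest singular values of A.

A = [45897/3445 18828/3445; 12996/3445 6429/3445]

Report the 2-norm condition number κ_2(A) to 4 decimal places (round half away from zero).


53.0000

AᵀA = [7001325/36517 2916000/36517; 2916000/36517 1217925/36517]; tr = 632250/2809, det = 50625/2809
char-poly roots: 225 and 225/2809
κ = σ_max/σ_min = 15/(15/53) = 53.0000


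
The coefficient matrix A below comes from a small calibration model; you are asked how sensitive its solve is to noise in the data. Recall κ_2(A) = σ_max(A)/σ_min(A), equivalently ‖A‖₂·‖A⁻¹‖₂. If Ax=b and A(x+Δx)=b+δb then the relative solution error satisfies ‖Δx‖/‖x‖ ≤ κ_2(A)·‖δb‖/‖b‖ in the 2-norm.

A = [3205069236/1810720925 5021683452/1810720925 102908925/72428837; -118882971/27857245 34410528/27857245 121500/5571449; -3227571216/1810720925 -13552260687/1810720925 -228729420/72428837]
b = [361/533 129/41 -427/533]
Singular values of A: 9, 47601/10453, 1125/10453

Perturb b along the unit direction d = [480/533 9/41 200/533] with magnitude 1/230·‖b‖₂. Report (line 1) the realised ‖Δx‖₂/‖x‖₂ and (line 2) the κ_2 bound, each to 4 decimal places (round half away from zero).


from the listed singular values, σ₁ = 9, σ_n = 1125/10453
κ_2(A) = 9 / (1125/10453) = 83.6240
worst-case relative error ≤ 83.6240 × 1/230 = 0.3636
solve Ax = b  →  x = [-1.6043 -3.1478 8.6196]
2-norm of b is 3.3166; of x, 9.3155
Δx = A⁻¹·δb where δb = 1/230·3.3166·d; ‖Δx‖ = 0.1340
relative error = 0.0144
realised/bound (from unrounded values) ≈ 0.0396

0.0144
0.3636


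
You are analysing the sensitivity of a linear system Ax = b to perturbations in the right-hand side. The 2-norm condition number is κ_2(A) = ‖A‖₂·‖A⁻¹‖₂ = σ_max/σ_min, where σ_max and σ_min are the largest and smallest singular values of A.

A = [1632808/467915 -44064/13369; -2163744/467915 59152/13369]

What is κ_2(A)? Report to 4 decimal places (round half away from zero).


322.7000

form AᵀA = [293914002496/8757777889 -39987567360/1251111127; -39987567360/1251111127 5440595200/178730161] with trace 666472256/10413529 and determinant 409600/10413529
eigenvalues of AᵀA: λ = (tr ± √(tr²−4·det))/2 = 64, 6400/10413529
σ_max=√64=8, σ_min=√(6400/10413529)=(80/3227) → κ = 322.7000


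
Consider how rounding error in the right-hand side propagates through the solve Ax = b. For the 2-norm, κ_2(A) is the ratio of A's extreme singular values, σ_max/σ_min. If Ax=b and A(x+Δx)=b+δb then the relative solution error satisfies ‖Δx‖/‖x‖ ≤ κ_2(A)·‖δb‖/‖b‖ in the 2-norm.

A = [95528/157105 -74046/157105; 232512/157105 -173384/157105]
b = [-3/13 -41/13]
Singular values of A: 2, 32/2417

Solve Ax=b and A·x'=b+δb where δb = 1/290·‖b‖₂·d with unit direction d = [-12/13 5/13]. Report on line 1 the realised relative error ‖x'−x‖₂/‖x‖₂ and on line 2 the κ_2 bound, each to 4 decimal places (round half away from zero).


σ_max = 2, σ_min = 32/2417
condition number: 2 ÷ (32/2417) = 151.0625
worst-case relative error ≤ 151.0625 × 1/290 = 0.5209
solve Ax = b  →  x = [-46.5188 -59.5250]
‖b‖₂ = 3.1623 and ‖x‖₂ = 75.5461
δb = ε·‖b‖·d = [-0.0101 0.0042]; solving A·Δx = δb gives ‖Δx‖ = 0.8236
realised ‖Δx‖/‖x‖ = 0.0109
tightness: 0.0109 against a bound of 0.5209 (unrounded ratio ≈ 0.0209)

0.0109
0.5209


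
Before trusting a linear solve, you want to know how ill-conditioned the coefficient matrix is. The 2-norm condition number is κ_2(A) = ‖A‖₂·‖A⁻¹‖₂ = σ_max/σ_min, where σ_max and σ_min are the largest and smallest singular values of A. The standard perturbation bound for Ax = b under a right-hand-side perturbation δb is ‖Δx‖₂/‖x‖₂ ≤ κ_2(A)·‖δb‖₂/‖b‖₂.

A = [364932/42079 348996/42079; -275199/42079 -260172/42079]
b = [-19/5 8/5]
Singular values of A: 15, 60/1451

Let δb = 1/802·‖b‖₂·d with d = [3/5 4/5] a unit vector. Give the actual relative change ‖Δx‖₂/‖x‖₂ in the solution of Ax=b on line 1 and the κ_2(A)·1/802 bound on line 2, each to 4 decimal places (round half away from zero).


from the listed singular values, σ₁ = 15, σ_n = 60/1451
condition number: 15 ÷ (60/1451) = 362.7500
perturbation bound = 362.7500·1/802 = 0.4523
solve Ax = b  →  x = [16.4851 -17.6960]
‖b‖ = 4.1231, ‖x‖ = 24.1848
with δb = [0.0031 0.0041], A·Δx = δb → ‖Δx‖ = 0.1243
realised ‖Δx‖/‖x‖ = 0.0051
so the bound overstates the realised error by a factor of ≈ 87.9851 (computed from the unrounded values)

0.0051
0.4523


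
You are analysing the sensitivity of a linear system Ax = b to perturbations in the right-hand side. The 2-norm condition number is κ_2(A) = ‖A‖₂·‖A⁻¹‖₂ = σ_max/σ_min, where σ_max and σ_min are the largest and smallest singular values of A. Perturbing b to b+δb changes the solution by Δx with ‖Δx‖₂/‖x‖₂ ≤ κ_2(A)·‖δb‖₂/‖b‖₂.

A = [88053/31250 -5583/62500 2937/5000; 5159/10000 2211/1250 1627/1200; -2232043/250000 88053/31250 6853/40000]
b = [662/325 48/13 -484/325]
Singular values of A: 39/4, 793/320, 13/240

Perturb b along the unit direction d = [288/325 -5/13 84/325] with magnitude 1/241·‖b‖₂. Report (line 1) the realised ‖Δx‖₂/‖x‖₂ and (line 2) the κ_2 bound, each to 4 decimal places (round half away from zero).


largest singular value 39/4, smallest 13/240
κ = σ_max/σ_min = (39/4)/(13/240) = 180.0000
κ_2(A)·‖δb‖/‖b‖ = 0.7469
solve Ax = b  →  x = [0.5585 1.1822 0.9685]
‖b‖₂ = 4.4721 and ‖x‖₂ = 1.6271
δb = ε·‖b‖·d = [0.0164 -0.0071 0.0048]; solving A·Δx = δb gives ‖Δx‖ = 0.3426
relative error = 0.2105
so the bound overstates the realised error by a factor of ≈ 3.5474 (computed from the unrounded values)

0.2105
0.7469


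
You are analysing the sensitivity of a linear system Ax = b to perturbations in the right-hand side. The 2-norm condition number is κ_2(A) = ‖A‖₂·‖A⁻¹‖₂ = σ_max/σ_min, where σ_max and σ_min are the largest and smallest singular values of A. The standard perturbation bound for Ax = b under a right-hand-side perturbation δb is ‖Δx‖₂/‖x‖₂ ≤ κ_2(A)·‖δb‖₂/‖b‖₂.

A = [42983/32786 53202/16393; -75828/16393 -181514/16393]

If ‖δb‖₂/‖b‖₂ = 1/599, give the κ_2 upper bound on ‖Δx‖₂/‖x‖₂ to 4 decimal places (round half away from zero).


AᵀA = [24847080625/1074921796 14907234375/268730449; 14907234375/268730449 35777785000/268730449]; tr = 993835625/6360484, det = 390625/1590121
λ_max, λ_min = (993835625/6360484 ± √987669496494140625/40455756714256)/2 = 625/4, 2500/1590121
κ_2(A) = √(λ_max/λ_min) = √((625/4) / (2500/1590121)) = 315.2500
bound on ‖Δx‖/‖x‖: κ·ε = 315.2500·1/599 = 0.5263

0.5263


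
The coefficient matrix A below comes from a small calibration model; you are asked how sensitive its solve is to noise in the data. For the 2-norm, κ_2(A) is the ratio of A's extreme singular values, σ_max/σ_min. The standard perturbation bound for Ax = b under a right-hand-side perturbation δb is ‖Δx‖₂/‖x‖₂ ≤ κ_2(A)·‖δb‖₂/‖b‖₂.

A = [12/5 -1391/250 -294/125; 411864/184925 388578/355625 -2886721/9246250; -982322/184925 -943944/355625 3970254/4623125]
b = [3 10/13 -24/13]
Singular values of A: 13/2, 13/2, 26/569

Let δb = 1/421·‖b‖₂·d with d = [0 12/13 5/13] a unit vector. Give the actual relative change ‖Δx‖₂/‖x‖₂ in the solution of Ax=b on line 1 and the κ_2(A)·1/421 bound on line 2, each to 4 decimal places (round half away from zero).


σ_max = 13/2, σ_min = 26/569
condition number: (13/2) ÷ (26/569) = 142.2500
perturbation bound = 142.2500·1/421 = 0.3379
solve Ax = b  →  x = [0.4431 -0.2592 -0.2102]
‖b‖ = 3.6056, ‖x‖ = 0.5547
δb = ε·‖b‖·d = [0.0000 0.0079 0.0033]; solving A·Δx = δb gives ‖Δx‖ = 0.1874
relative error = 0.3379
tightness: 0.3379 against a bound of 0.3379; the bound is attained (ratio 1)

0.3379
0.3379


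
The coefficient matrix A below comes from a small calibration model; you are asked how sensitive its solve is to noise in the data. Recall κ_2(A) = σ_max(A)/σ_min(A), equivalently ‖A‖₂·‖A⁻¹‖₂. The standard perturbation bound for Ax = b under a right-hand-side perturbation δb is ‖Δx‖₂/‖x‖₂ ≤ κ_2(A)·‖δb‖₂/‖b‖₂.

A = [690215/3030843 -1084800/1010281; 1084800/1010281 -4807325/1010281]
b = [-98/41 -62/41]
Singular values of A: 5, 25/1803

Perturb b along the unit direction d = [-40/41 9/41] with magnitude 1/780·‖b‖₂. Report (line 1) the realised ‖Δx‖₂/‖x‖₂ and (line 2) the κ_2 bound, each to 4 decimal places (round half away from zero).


0.0018
0.4623

largest singular value 5, smallest 25/1803
κ_2(A) = 5 / (25/1803) = 360.6000
κ_2(A)·‖δb‖/‖b‖ = 0.4623
solve Ax = b  →  x = [140.6341 32.0527]
‖b‖₂ = 2.8284 and ‖x‖₂ = 144.2406
Δx = A⁻¹·δb where δb = 1/780·2.8284·d; ‖Δx‖ = 0.2615
dividing the unrounded norms, ‖Δx‖/‖x‖ = 0.0018
tightness: 0.0018 against a bound of 0.4623 (unrounded ratio ≈ 0.0039)


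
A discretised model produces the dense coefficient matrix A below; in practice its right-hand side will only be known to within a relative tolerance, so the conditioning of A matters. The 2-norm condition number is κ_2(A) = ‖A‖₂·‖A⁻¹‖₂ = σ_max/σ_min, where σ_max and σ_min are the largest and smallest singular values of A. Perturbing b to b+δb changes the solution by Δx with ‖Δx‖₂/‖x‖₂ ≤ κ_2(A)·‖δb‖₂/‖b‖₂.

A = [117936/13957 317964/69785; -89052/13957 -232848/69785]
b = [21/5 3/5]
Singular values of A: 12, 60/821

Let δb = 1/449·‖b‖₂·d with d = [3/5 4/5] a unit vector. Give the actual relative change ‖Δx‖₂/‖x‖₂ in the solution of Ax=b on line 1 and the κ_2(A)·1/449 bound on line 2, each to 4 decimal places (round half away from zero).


0.0031
0.3657

largest singular value 12, smallest 60/821
κ = σ_max/σ_min = 12/(60/821) = 164.2000
worst-case relative error ≤ 164.2000 × 1/449 = 0.3657
solve Ax = b  →  x = [-19.0971 36.3382]
‖b‖₂ = 4.2426 and ‖x‖₂ = 41.0508
with δb = [0.0057 0.0076], A·Δx = δb → ‖Δx‖ = 0.1293
relative error = 0.0031
tightness: 0.0031 against a bound of 0.3657 (unrounded ratio ≈ 0.0086)


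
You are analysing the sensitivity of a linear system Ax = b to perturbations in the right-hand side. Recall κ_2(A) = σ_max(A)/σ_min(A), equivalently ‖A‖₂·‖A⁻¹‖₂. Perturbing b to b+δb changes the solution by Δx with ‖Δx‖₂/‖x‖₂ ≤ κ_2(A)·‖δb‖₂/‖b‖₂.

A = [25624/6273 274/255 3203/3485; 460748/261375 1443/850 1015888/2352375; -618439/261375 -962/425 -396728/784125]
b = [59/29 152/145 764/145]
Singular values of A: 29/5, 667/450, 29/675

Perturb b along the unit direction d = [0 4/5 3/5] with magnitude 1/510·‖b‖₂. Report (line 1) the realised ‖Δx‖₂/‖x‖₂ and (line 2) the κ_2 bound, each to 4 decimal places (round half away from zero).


from the listed singular values, σ₁ = 29/5, σ_n = 29/675
condition number: (29/5) ÷ (29/675) = 135.0000
bound on ‖Δx‖/‖x‖: κ·ε = 135.0000·1/510 = 0.2647
solve Ax = b  →  x = [-19.3468 -2.4623 91.0780]
‖b‖ = 5.7446, ‖x‖ = 93.1427
Δx = A⁻¹·δb where δb = 1/510·5.7446·d; ‖Δx‖ = 0.2622
realised ‖Δx‖/‖x‖ = 0.0028
so the bound overstates the realised error by a factor of ≈ 94.0416 (computed from the unrounded values)

0.0028
0.2647


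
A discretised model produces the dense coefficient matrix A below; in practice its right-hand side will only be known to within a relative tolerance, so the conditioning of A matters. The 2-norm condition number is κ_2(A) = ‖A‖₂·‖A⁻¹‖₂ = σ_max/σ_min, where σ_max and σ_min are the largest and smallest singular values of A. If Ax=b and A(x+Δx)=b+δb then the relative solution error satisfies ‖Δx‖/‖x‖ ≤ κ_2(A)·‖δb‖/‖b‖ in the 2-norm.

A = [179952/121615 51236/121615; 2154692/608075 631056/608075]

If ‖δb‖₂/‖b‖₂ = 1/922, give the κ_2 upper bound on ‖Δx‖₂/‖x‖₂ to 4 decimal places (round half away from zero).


0.4059

form AᵀA = [32261927056/2187900625 9409655808/2187900625; 9409655808/2187900625 2744732944/2187900625] with trace 56010656/3500641 and determinant 6400/3500641
solving λ² − 56010656/3500641·λ + 6400/3500641 = 0 gives λ = 16, 400/3500641
κ_2(A) = √(λ_max/λ_min) = √(16 / (400/3500641)) = 374.2000
bound on ‖Δx‖/‖x‖: κ·ε = 374.2000·1/922 = 0.4059


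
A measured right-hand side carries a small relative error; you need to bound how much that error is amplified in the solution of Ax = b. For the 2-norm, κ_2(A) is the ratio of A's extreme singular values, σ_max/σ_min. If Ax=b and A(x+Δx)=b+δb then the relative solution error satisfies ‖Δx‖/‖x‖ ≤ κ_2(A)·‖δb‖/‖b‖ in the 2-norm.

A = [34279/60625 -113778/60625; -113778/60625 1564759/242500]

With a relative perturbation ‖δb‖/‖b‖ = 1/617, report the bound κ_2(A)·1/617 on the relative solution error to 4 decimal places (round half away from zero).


0.6288

M = AᵀA = [22592773/5880625 -154908747/11761250; -154908747/11761250 4248956257/94090000]. tr(M)=7376705/150544, det(M)=2401/150544
solving λ² − 7376705/150544·λ + 2401/150544 = 0 gives λ = 49, 49/150544
so κ_2 = √(49 / (49/150544)) = 388.0000
bound on ‖Δx‖/‖x‖: κ·ε = 388.0000·1/617 = 0.6288


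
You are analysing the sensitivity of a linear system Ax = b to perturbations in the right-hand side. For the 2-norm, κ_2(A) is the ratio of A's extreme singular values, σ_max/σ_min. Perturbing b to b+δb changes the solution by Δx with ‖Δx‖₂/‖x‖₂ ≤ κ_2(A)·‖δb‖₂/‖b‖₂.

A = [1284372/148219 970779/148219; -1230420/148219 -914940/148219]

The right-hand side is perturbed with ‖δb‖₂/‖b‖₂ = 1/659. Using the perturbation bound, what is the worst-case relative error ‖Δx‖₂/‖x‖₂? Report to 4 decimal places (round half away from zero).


M = AᵀA = [3761646624/26122321 2821167468/26122321; 2821167468/26122321 2115965601/26122321]. tr(M)=5877612225/26122321, det(M)=20250000/26122321
λ_max, λ_min = (5877612225/26122321 ± √34544209559468450625/682375654427041)/2 = 225, 90000/26122321
κ_2(A) = √(λ_max/λ_min) = √(225 / (90000/26122321)) = 255.5500
bound on ‖Δx‖/‖x‖: κ·ε = 255.5500·1/659 = 0.3878

0.3878


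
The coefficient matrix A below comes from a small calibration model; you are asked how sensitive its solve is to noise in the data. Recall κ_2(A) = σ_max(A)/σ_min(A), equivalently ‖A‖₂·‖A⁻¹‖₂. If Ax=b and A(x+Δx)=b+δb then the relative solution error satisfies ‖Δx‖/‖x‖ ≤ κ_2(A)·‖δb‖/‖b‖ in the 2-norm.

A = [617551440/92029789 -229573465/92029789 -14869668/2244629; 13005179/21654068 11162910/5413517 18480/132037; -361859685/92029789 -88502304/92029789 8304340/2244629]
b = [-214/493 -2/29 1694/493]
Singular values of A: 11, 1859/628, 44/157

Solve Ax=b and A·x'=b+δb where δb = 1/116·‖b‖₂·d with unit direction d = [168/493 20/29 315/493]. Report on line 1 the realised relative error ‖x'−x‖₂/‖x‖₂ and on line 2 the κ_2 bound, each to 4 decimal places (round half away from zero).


largest singular value 11, smallest 44/157
κ_2(A) = 11 / (44/157) = 39.2500
bound on ‖Δx‖/‖x‖: κ·ε = 39.2500·1/116 = 0.3384
solve Ax = b  →  x = [4.5248 -1.7106 5.2931]
2-norm of b is 3.4641; of x, 7.1706
δb = ε·‖b‖·d = [0.0102 0.0206 0.0191]; solving A·Δx = δb gives ‖Δx‖ = 0.1066
realised ‖Δx‖/‖x‖ = 0.0149
so the bound overstates the realised error by a factor of ≈ 22.7697 (computed from the unrounded values)

0.0149
0.3384


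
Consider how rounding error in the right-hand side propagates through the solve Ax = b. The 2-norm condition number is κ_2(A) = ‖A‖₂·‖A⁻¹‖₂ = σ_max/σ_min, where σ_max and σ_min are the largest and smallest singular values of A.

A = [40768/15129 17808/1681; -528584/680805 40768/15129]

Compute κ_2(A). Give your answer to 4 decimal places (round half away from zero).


8.1000

form AᵀA = [2168358976/275726025 162093568/6127245; 162093568/6127245 16269568/136161] with trace 20888896/164025 and determinant 39337984/164025
eigenvalues of AᵀA: λ = (tr ± √(tr²−4·det))/2 = 3136/25, 12544/6561
κ = σ_max/σ_min = (56/5)/(112/81) = 8.1000


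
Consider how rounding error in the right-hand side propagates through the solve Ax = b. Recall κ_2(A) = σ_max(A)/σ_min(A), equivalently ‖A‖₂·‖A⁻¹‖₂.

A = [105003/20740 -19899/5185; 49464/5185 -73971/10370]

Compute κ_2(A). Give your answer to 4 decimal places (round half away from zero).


366.0000

form AᵀA = [34721541/297680 -6510213/74420; -6510213/74420 4882761/74420] with trace 10850517/59536 and determinant 59049/238144
char-poly roots: 729/4 and 81/59536
so κ_2 = √((729/4) / (81/59536)) = 366.0000


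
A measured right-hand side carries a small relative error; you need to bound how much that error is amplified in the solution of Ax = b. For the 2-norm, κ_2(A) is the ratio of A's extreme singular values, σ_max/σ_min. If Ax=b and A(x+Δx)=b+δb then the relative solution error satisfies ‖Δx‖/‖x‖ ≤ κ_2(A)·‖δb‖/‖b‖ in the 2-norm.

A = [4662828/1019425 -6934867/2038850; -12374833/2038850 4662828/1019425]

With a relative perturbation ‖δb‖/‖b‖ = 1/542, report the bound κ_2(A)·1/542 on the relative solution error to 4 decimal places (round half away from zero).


0.6019

form AᵀA = [9604174064329/166276372900 -1800756196632/41569093225; -1800756196632/41569093225 5402409605521/166276372900] with trace 300131673397/3325527458 and determinant 2036265625/26604219664
λ_max, λ_min = (300131673397/3325527458 ± √22518908886864904500996/2764783218477985441)/2 = 361/4, 5640625/6651054916
κ_2(A) = √(λ_max/λ_min) = √((361/4) / (5640625/6651054916)) = 326.2160
worst-case relative error ≤ 326.2160 × 1/542 = 0.6019


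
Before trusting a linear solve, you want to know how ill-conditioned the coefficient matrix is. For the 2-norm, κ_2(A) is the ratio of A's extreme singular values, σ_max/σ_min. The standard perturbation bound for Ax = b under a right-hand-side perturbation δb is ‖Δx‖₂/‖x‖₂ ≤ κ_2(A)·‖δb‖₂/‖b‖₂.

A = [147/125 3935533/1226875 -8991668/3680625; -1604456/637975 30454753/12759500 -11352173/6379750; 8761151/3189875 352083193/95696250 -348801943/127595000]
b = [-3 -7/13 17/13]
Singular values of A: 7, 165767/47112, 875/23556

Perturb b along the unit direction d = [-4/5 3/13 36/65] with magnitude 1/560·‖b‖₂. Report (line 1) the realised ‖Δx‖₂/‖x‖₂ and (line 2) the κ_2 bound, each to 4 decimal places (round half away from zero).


0.0020
0.3365

from the listed singular values, σ₁ = 7, σ_n = 875/23556
κ = σ_max/σ_min = 7/(875/23556) = 188.4480
worst-case relative error ≤ 188.4480 × 1/560 = 0.3365
solve Ax = b  →  x = [0.2328 48.2847 64.7408]
2-norm of b is 3.3166; of x, 80.7641
δb = ε·‖b‖·d = [-0.0047 0.0014 0.0033]; solving A·Δx = δb gives ‖Δx‖ = 0.1594
realised ‖Δx‖/‖x‖ = 0.0020
so the bound overstates the realised error by a factor of ≈ 170.4590 (computed from the unrounded values)


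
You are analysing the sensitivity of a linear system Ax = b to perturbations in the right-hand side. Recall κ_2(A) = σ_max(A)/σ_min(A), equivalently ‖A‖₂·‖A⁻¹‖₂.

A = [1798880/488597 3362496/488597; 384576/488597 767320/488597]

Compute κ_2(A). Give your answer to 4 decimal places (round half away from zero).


175.2500

form AᵀA = [118412288/8353817 221990400/8353817; 221990400/8353817 416249408/8353817] with trace 31450688/491401 and determinant 65536/491401
char-poly roots: 64 and 1024/491401
κ_2(A) = √(λ_max/λ_min) = √(64 / (1024/491401)) = 175.2500


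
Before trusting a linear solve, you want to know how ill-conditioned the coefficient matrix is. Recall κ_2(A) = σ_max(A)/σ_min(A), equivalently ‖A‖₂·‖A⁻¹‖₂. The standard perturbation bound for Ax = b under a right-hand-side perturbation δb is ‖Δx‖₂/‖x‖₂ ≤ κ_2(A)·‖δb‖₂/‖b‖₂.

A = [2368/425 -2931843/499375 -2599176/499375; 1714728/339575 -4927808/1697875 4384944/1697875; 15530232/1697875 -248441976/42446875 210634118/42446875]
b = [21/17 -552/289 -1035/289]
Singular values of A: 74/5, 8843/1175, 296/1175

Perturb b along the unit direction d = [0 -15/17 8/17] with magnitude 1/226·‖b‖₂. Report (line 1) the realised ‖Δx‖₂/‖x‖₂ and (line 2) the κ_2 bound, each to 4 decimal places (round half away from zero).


largest singular value 74/5, smallest 296/1175
condition number: (74/5) ÷ (296/1175) = 58.7500
κ_2(A)·‖δb‖/‖b‖ = 0.2600
solve Ax = b  →  x = [-0.1622 0.0051 -0.4167]
‖b‖₂ = 4.2426 and ‖x‖₂ = 0.4472
with δb = [0.0000 -0.0166 0.0088], A·Δx = δb → ‖Δx‖ = 0.0745
dividing the unrounded norms, ‖Δx‖/‖x‖ = 0.1666
so the bound overstates the realised error by a factor of ≈ 1.5600 (computed from the unrounded values)

0.1666
0.2600


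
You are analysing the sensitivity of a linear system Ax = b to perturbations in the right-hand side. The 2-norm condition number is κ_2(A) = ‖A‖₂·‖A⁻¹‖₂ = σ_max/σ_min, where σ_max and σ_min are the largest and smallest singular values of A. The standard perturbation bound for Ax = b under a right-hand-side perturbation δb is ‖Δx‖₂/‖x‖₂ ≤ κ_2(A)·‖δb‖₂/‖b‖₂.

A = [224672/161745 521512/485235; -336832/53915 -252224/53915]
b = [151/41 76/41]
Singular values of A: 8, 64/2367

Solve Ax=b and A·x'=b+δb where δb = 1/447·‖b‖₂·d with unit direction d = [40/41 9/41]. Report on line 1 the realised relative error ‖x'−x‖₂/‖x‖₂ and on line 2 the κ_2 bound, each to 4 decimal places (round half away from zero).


0.0023
0.6619

from the listed singular values, σ₁ = 8, σ_n = 64/2367
κ = σ_max/σ_min = 8/(64/2367) = 295.8750
κ_2(A)·‖δb‖/‖b‖ = 0.6619
solve Ax = b  →  x = [-88.8625 118.2750]
‖b‖ = 4.1231, ‖x‖ = 147.9376
with δb = [0.0090 0.0020], A·Δx = δb → ‖Δx‖ = 0.3411
realised ‖Δx‖/‖x‖ = 0.0023
tightness: 0.0023 against a bound of 0.6619 (unrounded ratio ≈ 0.0035)
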